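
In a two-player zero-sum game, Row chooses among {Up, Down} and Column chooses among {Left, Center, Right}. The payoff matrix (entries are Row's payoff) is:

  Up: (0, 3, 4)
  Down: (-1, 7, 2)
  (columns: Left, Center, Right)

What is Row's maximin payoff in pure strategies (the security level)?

0

Row minima: Up → 0, Down → -1.
The best of these is 0.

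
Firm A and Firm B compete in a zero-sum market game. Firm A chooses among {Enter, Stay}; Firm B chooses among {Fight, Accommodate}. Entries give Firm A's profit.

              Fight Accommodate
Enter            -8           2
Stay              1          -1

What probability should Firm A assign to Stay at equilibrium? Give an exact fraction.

5/6

Row minima: Enter → -8, Stay → -1; maximin = -1.
Column maxima: Fight → 1, Accommodate → 2; minimax = 1.
-1 ≠ 1, so there is no saddle point; optimal play is mixed.
Let Firm A play Enter with probability p. Expected payoff against Fight: (-8)p + 1(1−p) = −9p + 1; against Accommodate: 2p + (-1)(1−p) = 3p − 1.
Setting these equal: −9p + 1 = 3p − 1 ⇒ −12p = -2 ⇒ p = 1/6, and the value is (-9)·(1/6) + 1 = -1/2.
For Firm B: with q = P(Fight), equating Enter's and Stay's payoffs gives −10q + 2 = 2q − 1 ⇒ q = 1/4.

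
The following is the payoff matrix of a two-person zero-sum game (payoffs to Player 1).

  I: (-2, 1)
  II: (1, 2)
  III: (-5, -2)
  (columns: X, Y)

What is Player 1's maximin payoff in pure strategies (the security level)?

1

Row minima: I → -2, II → 1, III → -5.
The best of these is 1.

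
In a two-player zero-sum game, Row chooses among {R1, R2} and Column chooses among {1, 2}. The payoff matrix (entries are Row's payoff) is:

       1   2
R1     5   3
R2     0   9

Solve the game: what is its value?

Row minima: R1 → 3, R2 → 0; maximin = 3.
Column maxima: 1 → 5, 2 → 9; minimax = 5.
3 ≠ 5, so there is no saddle point; optimal play is mixed.
Let Row play R1 with probability p. Expected payoff against 1: 5p + 0(1−p) = 5p; against 2: 3p + 9(1−p) = −6p + 9.
Setting these equal: 5p = −6p + 9 ⇒ 11p = 9 ⇒ p = 9/11, and the value is (5)·(9/11) = 45/11.
For Column: with q = P(1), equating R1's and R2's payoffs gives 2q + 3 = −9q + 9 ⇒ q = 6/11.

45/11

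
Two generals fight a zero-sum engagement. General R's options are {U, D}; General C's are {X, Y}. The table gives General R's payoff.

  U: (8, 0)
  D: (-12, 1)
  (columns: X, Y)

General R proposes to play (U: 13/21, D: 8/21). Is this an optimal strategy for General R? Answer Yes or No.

Against X this mix gives (13/21)·8 + (8/21)·(-12) = 8/21.
Against Y this mix gives (13/21)·0 + (8/21)·1 = 8/21.
All of General C's active replies (X, Y) yield 8/21, and no column does worse for General R. The mix makes General C indifferent and guarantees 8/21, so it is optimal.

Yes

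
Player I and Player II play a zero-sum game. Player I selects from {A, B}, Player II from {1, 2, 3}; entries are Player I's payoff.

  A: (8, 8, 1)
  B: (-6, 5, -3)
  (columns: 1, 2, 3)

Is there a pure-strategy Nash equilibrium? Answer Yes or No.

Row minima: A → 1, B → -6; maximin = 1.
Column maxima: 1 → 8, 2 → 8, 3 → 1; minimax = 1.
maximin = minimax = 1, so a saddle point exists.

Yes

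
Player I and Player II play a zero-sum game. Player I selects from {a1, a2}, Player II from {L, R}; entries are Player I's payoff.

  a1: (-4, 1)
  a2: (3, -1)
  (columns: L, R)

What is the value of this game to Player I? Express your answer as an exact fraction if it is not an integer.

-1/9

Row minima: a1 → -4, a2 → -1; maximin = -1.
Column maxima: L → 3, R → 1; minimax = 1.
-1 ≠ 1, so there is no saddle point; optimal play is mixed.
Let Player I play a1 with probability p. Expected payoff against L: (-4)p + 3(1−p) = −7p + 3; against R: 1p + (-1)(1−p) = 2p − 1.
Setting these equal: −7p + 3 = 2p − 1 ⇒ −9p = -4 ⇒ p = 4/9, and the value is (-7)·(4/9) + 3 = -1/9.
For Player II: with q = P(L), equating a1's and a2's payoffs gives −5q + 1 = 4q − 1 ⇒ q = 2/9.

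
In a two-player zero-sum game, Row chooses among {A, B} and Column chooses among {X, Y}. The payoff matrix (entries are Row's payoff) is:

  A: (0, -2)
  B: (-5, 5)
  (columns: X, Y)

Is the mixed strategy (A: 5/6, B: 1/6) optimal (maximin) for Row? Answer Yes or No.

Against X this mix gives (5/6)·0 + (1/6)·(-5) = -5/6.
Against Y this mix gives (5/6)·(-2) + (1/6)·5 = -5/6.
All of Column's active replies (X, Y) yield -5/6, and no column does worse for Row. The mix makes Column indifferent and guarantees -5/6, so it is optimal.

Yes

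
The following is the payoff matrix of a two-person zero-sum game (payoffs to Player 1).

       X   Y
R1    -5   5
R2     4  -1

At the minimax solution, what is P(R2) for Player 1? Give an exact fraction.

2/3

Row minima: R1 → -5, R2 → -1; maximin = -1.
Column maxima: X → 4, Y → 5; minimax = 4.
-1 ≠ 4, so there is no saddle point; optimal play is mixed.
Let Player 1 play R1 with probability p. Expected payoff against X: (-5)p + 4(1−p) = −9p + 4; against Y: 5p + (-1)(1−p) = 6p − 1.
Setting these equal: −9p + 4 = 6p − 1 ⇒ −15p = -5 ⇒ p = 1/3, and the value is (-9)·(1/3) + 4 = 1.
For Player 2: with q = P(X), equating R1's and R2's payoffs gives −10q + 5 = 5q − 1 ⇒ q = 2/5.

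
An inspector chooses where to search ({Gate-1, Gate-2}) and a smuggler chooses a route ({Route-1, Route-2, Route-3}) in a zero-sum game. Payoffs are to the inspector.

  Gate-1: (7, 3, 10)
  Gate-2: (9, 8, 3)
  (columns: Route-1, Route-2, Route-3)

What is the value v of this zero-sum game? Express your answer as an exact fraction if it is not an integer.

71/12

Row minima: Gate-1 → 3, Gate-2 → 3; maximin = 3.
Column maxima: Route-1 → 9, Route-2 → 8, Route-3 → 10; minimax = 8.
3 ≠ 8, so there is no saddle point; optimal play is mixed.
Route-1 is strictly dominated by Route-2 (it gives the inspector strictly more in every row), so the smuggler never plays it.
On the remaining 2×2 (Gate-1, Gate-2 vs Route-2, Route-3):
Let the inspector play Gate-1 with probability p. Expected payoff against Route-2: 3p + 8(1−p) = −5p + 8; against Route-3: 10p + 3(1−p) = 7p + 3.
Setting these equal: −5p + 8 = 7p + 3 ⇒ −12p = -5 ⇒ p = 5/12, and the value is (-5)·(5/12) + 8 = 71/12.
For the smuggler: with q = P(Route-2), equating Gate-1's and Gate-2's payoffs gives −7q + 10 = 5q + 3 ⇒ q = 7/12.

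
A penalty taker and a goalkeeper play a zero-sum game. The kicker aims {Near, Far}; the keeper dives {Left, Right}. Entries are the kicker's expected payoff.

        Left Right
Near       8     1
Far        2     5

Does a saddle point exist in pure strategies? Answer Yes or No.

No

Row minima: Near → 1, Far → 2; maximin = 2.
Column maxima: Left → 8, Right → 5; minimax = 5.
2 ≠ 5, so no pure-strategy equilibrium exists.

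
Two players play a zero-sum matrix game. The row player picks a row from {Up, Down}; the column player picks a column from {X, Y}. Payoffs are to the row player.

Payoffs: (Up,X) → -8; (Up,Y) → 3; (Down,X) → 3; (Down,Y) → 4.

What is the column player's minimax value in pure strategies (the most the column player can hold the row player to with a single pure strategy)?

3

Column maxima: X → 3, Y → 4.
The smallest of these is 3.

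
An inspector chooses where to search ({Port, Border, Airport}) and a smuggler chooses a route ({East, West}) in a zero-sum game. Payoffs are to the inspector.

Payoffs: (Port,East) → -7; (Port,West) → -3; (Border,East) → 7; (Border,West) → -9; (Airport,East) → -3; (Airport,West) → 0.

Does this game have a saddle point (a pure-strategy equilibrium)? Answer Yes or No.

Row minima: Port → -7, Border → -9, Airport → -3; maximin = -3.
Column maxima: East → 7, West → 0; minimax = 0.
-3 ≠ 0, so no pure-strategy equilibrium exists.

No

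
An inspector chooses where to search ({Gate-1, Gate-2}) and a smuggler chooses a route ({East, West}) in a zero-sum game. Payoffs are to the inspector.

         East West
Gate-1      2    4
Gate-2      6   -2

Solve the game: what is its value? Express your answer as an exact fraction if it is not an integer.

Row minima: Gate-1 → 2, Gate-2 → -2; maximin = 2.
Column maxima: East → 6, West → 4; minimax = 4.
2 ≠ 4, so there is no saddle point; optimal play is mixed.
Let the inspector play Gate-1 with probability p. Expected payoff against East: 2p + 6(1−p) = −4p + 6; against West: 4p + (-2)(1−p) = 6p − 2.
Setting these equal: −4p + 6 = 6p − 2 ⇒ −10p = -8 ⇒ p = 4/5, and the value is (-4)·(4/5) + 6 = 14/5.
For the smuggler: with q = P(East), equating Gate-1's and Gate-2's payoffs gives −2q + 4 = 8q − 2 ⇒ q = 3/5.

14/5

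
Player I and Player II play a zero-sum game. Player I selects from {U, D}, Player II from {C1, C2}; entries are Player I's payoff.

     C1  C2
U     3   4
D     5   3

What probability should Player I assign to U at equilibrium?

Row minima: U → 3, D → 3; maximin = 3.
Column maxima: C1 → 5, C2 → 4; minimax = 4.
3 ≠ 4, so there is no saddle point; optimal play is mixed.
Let Player I play U with probability p. Expected payoff against C1: 3p + 5(1−p) = −2p + 5; against C2: 4p + 3(1−p) = p + 3.
Setting these equal: −2p + 5 = p + 3 ⇒ −3p = -2 ⇒ p = 2/3, and the value is (-2)·(2/3) + 5 = 11/3.
For Player II: with q = P(C1), equating U's and D's payoffs gives −q + 4 = 2q + 3 ⇒ q = 1/3.

2/3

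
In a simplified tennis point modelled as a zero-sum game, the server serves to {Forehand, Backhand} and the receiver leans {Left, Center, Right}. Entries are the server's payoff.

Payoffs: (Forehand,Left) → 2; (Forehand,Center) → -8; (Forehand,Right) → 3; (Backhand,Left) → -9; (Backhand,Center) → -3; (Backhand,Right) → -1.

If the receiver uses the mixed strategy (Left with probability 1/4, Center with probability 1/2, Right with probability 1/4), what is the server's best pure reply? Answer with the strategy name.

Expected payoff of Forehand: (1/4)·2 + (1/2)·(-8) + (1/4)·3 = -11/4.
Expected payoff of Backhand: (1/4)·(-9) + (1/2)·(-3) + (1/4)·(-1) = -4.
The largest is -11/4, so the server's best response is Forehand.

Forehand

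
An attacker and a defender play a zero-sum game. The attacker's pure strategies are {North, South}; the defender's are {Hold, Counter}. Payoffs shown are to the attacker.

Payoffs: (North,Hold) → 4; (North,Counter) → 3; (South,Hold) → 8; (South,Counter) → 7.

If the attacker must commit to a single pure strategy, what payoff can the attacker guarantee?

7

Row minima: North → 3, South → 7.
The best of these is 7.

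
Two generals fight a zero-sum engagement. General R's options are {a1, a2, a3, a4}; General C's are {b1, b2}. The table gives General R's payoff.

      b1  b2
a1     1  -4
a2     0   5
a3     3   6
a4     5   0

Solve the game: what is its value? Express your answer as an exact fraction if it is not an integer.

15/4

Row minima: a1 → -4, a2 → 0, a3 → 3, a4 → 0; maximin = 3.
Column maxima: b1 → 5, b2 → 6; minimax = 5.
3 ≠ 5, so there is no saddle point; optimal play is mixed.
a1 is strictly dominated by a3, so General R never plays it.
a2 is strictly dominated by a3, so General R never plays it.
On the remaining 2×2 (a3, a4 vs b1, b2):
Let General R play a3 with probability p. Expected payoff against b1: 3p + 5(1−p) = −2p + 5; against b2: 6p + 0(1−p) = 6p.
Setting these equal: −2p + 5 = 6p ⇒ −8p = -5 ⇒ p = 5/8, and the value is (-2)·(5/8) + 5 = 15/4.
For General C: with q = P(b1), equating a3's and a4's payoffs gives −3q + 6 = 5q ⇒ q = 3/4.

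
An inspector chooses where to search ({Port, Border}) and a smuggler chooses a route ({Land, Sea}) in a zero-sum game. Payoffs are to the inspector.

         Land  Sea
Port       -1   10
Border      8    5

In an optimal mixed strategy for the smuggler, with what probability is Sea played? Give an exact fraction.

Row minima: Port → -1, Border → 5; maximin = 5.
Column maxima: Land → 8, Sea → 10; minimax = 8.
5 ≠ 8, so there is no saddle point; optimal play is mixed.
Let the inspector play Port with probability p. Expected payoff against Land: (-1)p + 8(1−p) = −9p + 8; against Sea: 10p + 5(1−p) = 5p + 5.
Setting these equal: −9p + 8 = 5p + 5 ⇒ −14p = -3 ⇒ p = 3/14, and the value is (-9)·(3/14) + 8 = 85/14.
For the smuggler: with q = P(Land), equating Port's and Border's payoffs gives −11q + 10 = 3q + 5 ⇒ q = 5/14.

9/14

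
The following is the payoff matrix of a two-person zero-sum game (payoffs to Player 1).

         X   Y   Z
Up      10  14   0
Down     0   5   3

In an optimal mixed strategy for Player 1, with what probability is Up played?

3/13

Row minima: Up → 0, Down → 0; maximin = 0.
Column maxima: X → 10, Y → 14, Z → 3; minimax = 3.
0 ≠ 3, so there is no saddle point; optimal play is mixed.
Y is strictly dominated by X (it gives Player 1 strictly more in every row), so Player 2 never plays it.
On the remaining 2×2 (Up, Down vs X, Z):
Let Player 1 play Up with probability p. Expected payoff against X: 10p + 0(1−p) = 10p; against Z: 0p + 3(1−p) = −3p + 3.
Setting these equal: 10p = −3p + 3 ⇒ 13p = 3 ⇒ p = 3/13, and the value is (10)·(3/13) = 30/13.
For Player 2: with q = P(X), equating Up's and Down's payoffs gives 10q = −3q + 3 ⇒ q = 3/13.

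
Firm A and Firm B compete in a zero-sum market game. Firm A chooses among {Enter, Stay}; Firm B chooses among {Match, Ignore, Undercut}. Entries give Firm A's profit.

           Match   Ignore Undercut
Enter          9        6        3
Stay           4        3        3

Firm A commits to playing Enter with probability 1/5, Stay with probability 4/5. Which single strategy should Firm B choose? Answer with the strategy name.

If Firm B plays Match, Firm A's expected payoff is (1/5)·9 + (4/5)·4 = 5.
If Firm B plays Ignore, Firm A's expected payoff is (1/5)·6 + (4/5)·3 = 18/5.
If Firm B plays Undercut, Firm A's expected payoff is (1/5)·3 + (4/5)·3 = 3.
Firm B minimizes Firm A's payoff; the smallest is 3, so the best response is Undercut.

Undercut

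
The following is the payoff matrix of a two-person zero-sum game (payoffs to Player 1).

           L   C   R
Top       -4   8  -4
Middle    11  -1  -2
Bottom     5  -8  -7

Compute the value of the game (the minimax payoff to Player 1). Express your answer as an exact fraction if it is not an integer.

Row minima: Top → -4, Middle → -2, Bottom → -8; maximin = -2.
Column maxima: L → 11, C → 8, R → -2; minimax = -2.
Since maximin = minimax = -2, there is a saddle point and the value is -2.

-2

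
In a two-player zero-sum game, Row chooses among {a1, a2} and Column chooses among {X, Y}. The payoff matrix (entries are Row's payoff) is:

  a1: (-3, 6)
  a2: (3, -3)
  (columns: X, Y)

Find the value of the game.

3/5

Row minima: a1 → -3, a2 → -3; maximin = -3.
Column maxima: X → 3, Y → 6; minimax = 3.
-3 ≠ 3, so there is no saddle point; optimal play is mixed.
Let Row play a1 with probability p. Expected payoff against X: (-3)p + 3(1−p) = −6p + 3; against Y: 6p + (-3)(1−p) = 9p − 3.
Setting these equal: −6p + 3 = 9p − 3 ⇒ −15p = -6 ⇒ p = 2/5, and the value is (-6)·(2/5) + 3 = 3/5.
For Column: with q = P(X), equating a1's and a2's payoffs gives −9q + 6 = 6q − 3 ⇒ q = 3/5.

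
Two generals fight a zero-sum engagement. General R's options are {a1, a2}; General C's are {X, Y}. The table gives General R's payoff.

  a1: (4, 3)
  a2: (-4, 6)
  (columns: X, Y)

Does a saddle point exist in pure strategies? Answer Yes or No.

No

Row minima: a1 → 3, a2 → -4; maximin = 3.
Column maxima: X → 4, Y → 6; minimax = 4.
3 ≠ 4, so no pure-strategy equilibrium exists.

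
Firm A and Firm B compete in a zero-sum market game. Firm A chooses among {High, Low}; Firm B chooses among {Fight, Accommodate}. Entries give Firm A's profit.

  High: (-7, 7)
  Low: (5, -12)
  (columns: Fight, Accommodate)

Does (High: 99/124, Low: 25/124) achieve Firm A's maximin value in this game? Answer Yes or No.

No

Against Fight this mix gives (99/124)·(-7) + (25/124)·5 = -142/31.
Against Accommodate this mix gives (99/124)·7 + (25/124)·(-12) = 393/124.
Firm B will play Fight, holding Firm A to -142/31. Shifting weight toward the row that does better against Fight would raise this floor (the equalizing mix achieves -49/31 against both Fight and Accommodate), so the proposed strategy is not optimal.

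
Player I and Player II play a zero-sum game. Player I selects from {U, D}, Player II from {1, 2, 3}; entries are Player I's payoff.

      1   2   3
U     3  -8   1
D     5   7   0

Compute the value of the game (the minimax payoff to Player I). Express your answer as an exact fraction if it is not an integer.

7/16

Row minima: U → -8, D → 0; maximin = 0.
Column maxima: 1 → 5, 2 → 7, 3 → 1; minimax = 1.
0 ≠ 1, so there is no saddle point; optimal play is mixed.
1 is strictly dominated by 3 (it gives Player I strictly more in every row), so Player II never plays it.
On the remaining 2×2 (U, D vs 2, 3):
Let Player I play U with probability p. Expected payoff against 2: (-8)p + 7(1−p) = −15p + 7; against 3: 1p + 0(1−p) = p.
Setting these equal: −15p + 7 = p ⇒ −16p = -7 ⇒ p = 7/16, and the value is (-15)·(7/16) + 7 = 7/16.
For Player II: with q = P(2), equating U's and D's payoffs gives −9q + 1 = 7q ⇒ q = 1/16.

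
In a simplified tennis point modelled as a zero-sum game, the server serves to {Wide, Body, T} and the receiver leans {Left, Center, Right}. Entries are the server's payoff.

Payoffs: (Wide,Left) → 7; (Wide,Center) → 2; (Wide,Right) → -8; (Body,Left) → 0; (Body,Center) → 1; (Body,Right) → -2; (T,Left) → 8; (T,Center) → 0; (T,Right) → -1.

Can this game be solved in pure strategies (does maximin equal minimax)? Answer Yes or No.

Yes

Row minima: Wide → -8, Body → -2, T → -1; maximin = -1.
Column maxima: Left → 8, Center → 2, Right → -1; minimax = -1.
maximin = minimax = -1, so a saddle point exists.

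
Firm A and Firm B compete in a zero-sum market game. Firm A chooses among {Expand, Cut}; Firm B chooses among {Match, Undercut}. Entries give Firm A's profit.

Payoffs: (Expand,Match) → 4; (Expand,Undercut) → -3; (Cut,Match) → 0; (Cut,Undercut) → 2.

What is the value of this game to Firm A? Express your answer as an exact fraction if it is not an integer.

8/9

Row minima: Expand → -3, Cut → 0; maximin = 0.
Column maxima: Match → 4, Undercut → 2; minimax = 2.
0 ≠ 2, so there is no saddle point; optimal play is mixed.
Let Firm A play Expand with probability p. Expected payoff against Match: 4p + 0(1−p) = 4p; against Undercut: (-3)p + 2(1−p) = −5p + 2.
Setting these equal: 4p = −5p + 2 ⇒ 9p = 2 ⇒ p = 2/9, and the value is (4)·(2/9) = 8/9.
For Firm B: with q = P(Match), equating Expand's and Cut's payoffs gives 7q − 3 = −2q + 2 ⇒ q = 5/9.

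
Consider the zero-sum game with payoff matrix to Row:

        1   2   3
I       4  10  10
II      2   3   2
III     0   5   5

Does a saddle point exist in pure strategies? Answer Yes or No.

Row minima: I → 4, II → 2, III → 0; maximin = 4.
Column maxima: 1 → 4, 2 → 10, 3 → 10; minimax = 4.
maximin = minimax = 4, so a saddle point exists.

Yes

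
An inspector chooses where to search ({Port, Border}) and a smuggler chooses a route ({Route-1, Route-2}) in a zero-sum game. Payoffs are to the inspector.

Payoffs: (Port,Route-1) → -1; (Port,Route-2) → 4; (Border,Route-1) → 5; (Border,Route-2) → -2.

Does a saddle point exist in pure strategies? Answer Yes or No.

No

Row minima: Port → -1, Border → -2; maximin = -1.
Column maxima: Route-1 → 5, Route-2 → 4; minimax = 4.
-1 ≠ 4, so no pure-strategy equilibrium exists.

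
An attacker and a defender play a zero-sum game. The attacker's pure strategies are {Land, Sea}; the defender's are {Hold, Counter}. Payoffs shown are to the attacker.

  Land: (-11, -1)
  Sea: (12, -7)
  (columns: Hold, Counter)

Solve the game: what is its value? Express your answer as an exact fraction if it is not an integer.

Row minima: Land → -11, Sea → -7; maximin = -7.
Column maxima: Hold → 12, Counter → -1; minimax = -1.
-7 ≠ -1, so there is no saddle point; optimal play is mixed.
Let the attacker play Land with probability p. Expected payoff against Hold: (-11)p + 12(1−p) = −23p + 12; against Counter: (-1)p + (-7)(1−p) = 6p − 7.
Setting these equal: −23p + 12 = 6p − 7 ⇒ −29p = -19 ⇒ p = 19/29, and the value is (-23)·(19/29) + 12 = -89/29.
For the defender: with q = P(Hold), equating Land's and Sea's payoffs gives −10q − 1 = 19q − 7 ⇒ q = 6/29.

-89/29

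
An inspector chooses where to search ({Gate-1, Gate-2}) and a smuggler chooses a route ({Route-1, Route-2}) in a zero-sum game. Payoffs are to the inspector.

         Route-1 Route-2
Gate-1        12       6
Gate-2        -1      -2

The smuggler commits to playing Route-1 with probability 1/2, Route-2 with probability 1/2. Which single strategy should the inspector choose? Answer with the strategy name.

Gate-1

Expected payoff of Gate-1: (1/2)·12 + (1/2)·6 = 9.
Expected payoff of Gate-2: (1/2)·(-1) + (1/2)·(-2) = -3/2.
The largest is 9, so the inspector's best response is Gate-1.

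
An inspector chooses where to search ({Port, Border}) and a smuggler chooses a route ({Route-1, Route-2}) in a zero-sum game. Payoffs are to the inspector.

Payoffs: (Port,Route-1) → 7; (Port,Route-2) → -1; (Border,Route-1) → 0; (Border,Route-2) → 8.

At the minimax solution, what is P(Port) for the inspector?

1/2

Row minima: Port → -1, Border → 0; maximin = 0.
Column maxima: Route-1 → 7, Route-2 → 8; minimax = 7.
0 ≠ 7, so there is no saddle point; optimal play is mixed.
Let the inspector play Port with probability p. Expected payoff against Route-1: 7p + 0(1−p) = 7p; against Route-2: (-1)p + 8(1−p) = −9p + 8.
Setting these equal: 7p = −9p + 8 ⇒ 16p = 8 ⇒ p = 1/2, and the value is (7)·(1/2) = 7/2.
For the smuggler: with q = P(Route-1), equating Port's and Border's payoffs gives 8q − 1 = −8q + 8 ⇒ q = 9/16.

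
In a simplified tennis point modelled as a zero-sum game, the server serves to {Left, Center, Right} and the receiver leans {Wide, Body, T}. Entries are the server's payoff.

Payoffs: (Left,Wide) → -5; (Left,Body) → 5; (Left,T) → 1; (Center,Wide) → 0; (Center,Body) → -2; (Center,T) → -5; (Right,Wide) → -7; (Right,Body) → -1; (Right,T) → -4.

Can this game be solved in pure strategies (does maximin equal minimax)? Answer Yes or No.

Row minima: Left → -5, Center → -5, Right → -7; maximin = -5.
Column maxima: Wide → 0, Body → 5, T → 1; minimax = 0.
-5 ≠ 0, so no pure-strategy equilibrium exists.

No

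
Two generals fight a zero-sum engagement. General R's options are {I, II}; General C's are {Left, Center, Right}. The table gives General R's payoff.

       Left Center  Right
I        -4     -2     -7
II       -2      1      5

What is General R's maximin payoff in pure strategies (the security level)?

Row minima: I → -7, II → -2.
The best of these is -2.

-2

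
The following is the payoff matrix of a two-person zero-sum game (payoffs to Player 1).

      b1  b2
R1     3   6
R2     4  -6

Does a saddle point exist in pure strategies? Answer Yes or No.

Row minima: R1 → 3, R2 → -6; maximin = 3.
Column maxima: b1 → 4, b2 → 6; minimax = 4.
3 ≠ 4, so no pure-strategy equilibrium exists.

No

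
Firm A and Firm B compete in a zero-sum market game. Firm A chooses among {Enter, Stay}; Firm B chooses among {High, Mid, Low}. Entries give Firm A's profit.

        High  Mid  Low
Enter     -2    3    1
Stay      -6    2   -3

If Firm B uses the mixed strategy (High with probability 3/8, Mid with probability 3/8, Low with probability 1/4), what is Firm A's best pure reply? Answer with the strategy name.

Enter

Expected payoff of Enter: (3/8)·(-2) + (3/8)·3 + (1/4)·1 = 5/8.
Expected payoff of Stay: (3/8)·(-6) + (3/8)·2 + (1/4)·(-3) = -9/4.
The largest is 5/8, so Firm A's best response is Enter.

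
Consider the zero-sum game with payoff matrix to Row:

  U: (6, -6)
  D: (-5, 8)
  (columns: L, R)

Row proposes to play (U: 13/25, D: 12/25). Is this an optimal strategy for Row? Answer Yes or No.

Against L this mix gives (13/25)·6 + (12/25)·(-5) = 18/25.
Against R this mix gives (13/25)·(-6) + (12/25)·8 = 18/25.
All of Column's active replies (L, R) yield 18/25, and no column does worse for Row. The mix makes Column indifferent and guarantees 18/25, so it is optimal.

Yes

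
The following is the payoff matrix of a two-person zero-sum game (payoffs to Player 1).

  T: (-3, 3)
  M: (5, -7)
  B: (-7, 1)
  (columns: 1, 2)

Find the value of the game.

-1/3

Row minima: T → -3, M → -7, B → -7; maximin = -3.
Column maxima: 1 → 5, 2 → 3; minimax = 3.
-3 ≠ 3, so there is no saddle point; optimal play is mixed.
B is strictly dominated by T, so Player 1 never plays it.
On the remaining 2×2 (T, M vs 1, 2):
Let Player 1 play T with probability p. Expected payoff against 1: (-3)p + 5(1−p) = −8p + 5; against 2: 3p + (-7)(1−p) = 10p − 7.
Setting these equal: −8p + 5 = 10p − 7 ⇒ −18p = -12 ⇒ p = 2/3, and the value is (-8)·(2/3) + 5 = -1/3.
For Player 2: with q = P(1), equating T's and M's payoffs gives −6q + 3 = 12q − 7 ⇒ q = 5/9.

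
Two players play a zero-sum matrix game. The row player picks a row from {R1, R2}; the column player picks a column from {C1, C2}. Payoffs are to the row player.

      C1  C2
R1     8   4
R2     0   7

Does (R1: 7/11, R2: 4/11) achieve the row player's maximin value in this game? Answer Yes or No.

Against C1 this mix gives (7/11)·8 + (4/11)·0 = 56/11.
Against C2 this mix gives (7/11)·4 + (4/11)·7 = 56/11.
All of the column player's active replies (C1, C2) yield 56/11, and no column does worse for the row player. The mix makes the column player indifferent and guarantees 56/11, so it is optimal.

Yes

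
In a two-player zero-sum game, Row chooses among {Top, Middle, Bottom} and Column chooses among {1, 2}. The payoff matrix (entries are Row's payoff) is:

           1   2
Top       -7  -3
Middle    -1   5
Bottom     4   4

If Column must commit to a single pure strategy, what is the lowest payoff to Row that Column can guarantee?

4

Column maxima: 1 → 4, 2 → 5.
The smallest of these is 4.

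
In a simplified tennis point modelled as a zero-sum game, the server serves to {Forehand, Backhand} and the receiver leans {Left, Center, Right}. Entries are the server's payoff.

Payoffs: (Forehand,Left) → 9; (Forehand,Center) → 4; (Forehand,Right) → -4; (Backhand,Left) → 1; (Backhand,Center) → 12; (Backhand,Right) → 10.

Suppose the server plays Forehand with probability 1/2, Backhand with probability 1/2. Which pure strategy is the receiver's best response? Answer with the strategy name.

If the receiver plays Left, the server's expected payoff is (1/2)·9 + (1/2)·1 = 5.
If the receiver plays Center, the server's expected payoff is (1/2)·4 + (1/2)·12 = 8.
If the receiver plays Right, the server's expected payoff is (1/2)·(-4) + (1/2)·10 = 3.
The receiver minimizes the server's payoff; the smallest is 3, so the best response is Right.

Right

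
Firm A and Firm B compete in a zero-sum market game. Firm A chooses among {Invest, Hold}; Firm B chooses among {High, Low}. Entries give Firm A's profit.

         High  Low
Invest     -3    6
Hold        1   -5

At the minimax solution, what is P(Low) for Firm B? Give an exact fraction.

Row minima: Invest → -3, Hold → -5; maximin = -3.
Column maxima: High → 1, Low → 6; minimax = 1.
-3 ≠ 1, so there is no saddle point; optimal play is mixed.
Let Firm A play Invest with probability p. Expected payoff against High: (-3)p + 1(1−p) = −4p + 1; against Low: 6p + (-5)(1−p) = 11p − 5.
Setting these equal: −4p + 1 = 11p − 5 ⇒ −15p = -6 ⇒ p = 2/5, and the value is (-4)·(2/5) + 1 = -3/5.
For Firm B: with q = P(High), equating Invest's and Hold's payoffs gives −9q + 6 = 6q − 5 ⇒ q = 11/15.

4/15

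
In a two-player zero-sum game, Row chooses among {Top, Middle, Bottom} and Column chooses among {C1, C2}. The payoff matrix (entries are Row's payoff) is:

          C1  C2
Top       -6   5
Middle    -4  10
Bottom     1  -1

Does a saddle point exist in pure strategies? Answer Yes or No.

Row minima: Top → -6, Middle → -4, Bottom → -1; maximin = -1.
Column maxima: C1 → 1, C2 → 10; minimax = 1.
-1 ≠ 1, so no pure-strategy equilibrium exists.

No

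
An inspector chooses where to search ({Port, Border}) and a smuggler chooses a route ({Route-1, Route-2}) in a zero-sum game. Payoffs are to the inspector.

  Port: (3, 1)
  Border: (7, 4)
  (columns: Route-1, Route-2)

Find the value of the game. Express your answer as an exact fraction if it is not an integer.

Row minima: Port → 1, Border → 4; maximin = 4.
Column maxima: Route-1 → 7, Route-2 → 4; minimax = 4.
Since maximin = minimax = 4, there is a saddle point and the value is 4.

4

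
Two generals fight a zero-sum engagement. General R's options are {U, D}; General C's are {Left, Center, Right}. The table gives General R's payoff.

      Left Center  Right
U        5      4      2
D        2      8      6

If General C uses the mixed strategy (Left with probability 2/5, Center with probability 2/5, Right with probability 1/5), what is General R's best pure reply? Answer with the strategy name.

D

Expected payoff of U: (2/5)·5 + (2/5)·4 + (1/5)·2 = 4.
Expected payoff of D: (2/5)·2 + (2/5)·8 + (1/5)·6 = 26/5.
The largest is 26/5, so General R's best response is D.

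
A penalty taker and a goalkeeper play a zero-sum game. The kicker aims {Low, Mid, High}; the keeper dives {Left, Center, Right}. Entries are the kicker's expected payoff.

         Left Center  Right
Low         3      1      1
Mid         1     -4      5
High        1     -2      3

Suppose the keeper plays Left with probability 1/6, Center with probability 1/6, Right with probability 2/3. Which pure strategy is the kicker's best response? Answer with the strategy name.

Mid

Expected payoff of Low: (1/6)·3 + (1/6)·1 + (2/3)·1 = 4/3.
Expected payoff of Mid: (1/6)·1 + (1/6)·(-4) + (2/3)·5 = 17/6.
Expected payoff of High: (1/6)·1 + (1/6)·(-2) + (2/3)·3 = 11/6.
The largest is 17/6, so the kicker's best response is Mid.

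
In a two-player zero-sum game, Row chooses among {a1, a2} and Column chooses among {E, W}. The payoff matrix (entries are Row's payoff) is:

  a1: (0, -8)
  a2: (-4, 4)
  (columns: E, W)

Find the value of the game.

Row minima: a1 → -8, a2 → -4; maximin = -4.
Column maxima: E → 0, W → 4; minimax = 0.
-4 ≠ 0, so there is no saddle point; optimal play is mixed.
Let Row play a1 with probability p. Expected payoff against E: 0p + (-4)(1−p) = 4p − 4; against W: (-8)p + 4(1−p) = −12p + 4.
Setting these equal: 4p − 4 = −12p + 4 ⇒ 16p = 8 ⇒ p = 1/2, and the value is (4)·(1/2) − 4 = -2.
For Column: with q = P(E), equating a1's and a2's payoffs gives 8q − 8 = −8q + 4 ⇒ q = 3/4.

-2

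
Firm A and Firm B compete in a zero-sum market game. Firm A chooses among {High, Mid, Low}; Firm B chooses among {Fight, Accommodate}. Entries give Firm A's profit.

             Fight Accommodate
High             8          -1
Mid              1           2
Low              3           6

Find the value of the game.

Row minima: High → -1, Mid → 1, Low → 3; maximin = 3.
Column maxima: Fight → 8, Accommodate → 6; minimax = 6.
3 ≠ 6, so there is no saddle point; optimal play is mixed.
Mid is strictly dominated by Low, so Firm A never plays it.
On the remaining 2×2 (High, Low vs Fight, Accommodate):
Let Firm A play High with probability p. Expected payoff against Fight: 8p + 3(1−p) = 5p + 3; against Accommodate: (-1)p + 6(1−p) = −7p + 6.
Setting these equal: 5p + 3 = −7p + 6 ⇒ 12p = 3 ⇒ p = 1/4, and the value is (5)·(1/4) + 3 = 17/4.
For Firm B: with q = P(Fight), equating High's and Low's payoffs gives 9q − 1 = −3q + 6 ⇒ q = 7/12.

17/4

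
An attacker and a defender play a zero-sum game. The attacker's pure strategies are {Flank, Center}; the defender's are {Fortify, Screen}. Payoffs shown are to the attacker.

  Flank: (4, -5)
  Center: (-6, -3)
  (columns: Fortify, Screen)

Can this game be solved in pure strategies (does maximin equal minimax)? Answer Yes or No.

No

Row minima: Flank → -5, Center → -6; maximin = -5.
Column maxima: Fortify → 4, Screen → -3; minimax = -3.
-5 ≠ -3, so no pure-strategy equilibrium exists.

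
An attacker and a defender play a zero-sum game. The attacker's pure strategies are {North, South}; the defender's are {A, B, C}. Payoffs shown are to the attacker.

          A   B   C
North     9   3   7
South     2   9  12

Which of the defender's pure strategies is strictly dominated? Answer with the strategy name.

B holds the attacker's payoff strictly below C in every row: 3 < 7, 9 < 12.
So C is strictly dominated for the defender.

C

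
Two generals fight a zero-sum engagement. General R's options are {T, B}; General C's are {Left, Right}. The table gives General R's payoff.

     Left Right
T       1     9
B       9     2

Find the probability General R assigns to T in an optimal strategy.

7/15

Row minima: T → 1, B → 2; maximin = 2.
Column maxima: Left → 9, Right → 9; minimax = 9.
2 ≠ 9, so there is no saddle point; optimal play is mixed.
Let General R play T with probability p. Expected payoff against Left: 1p + 9(1−p) = −8p + 9; against Right: 9p + 2(1−p) = 7p + 2.
Setting these equal: −8p + 9 = 7p + 2 ⇒ −15p = -7 ⇒ p = 7/15, and the value is (-8)·(7/15) + 9 = 79/15.
For General C: with q = P(Left), equating T's and B's payoffs gives −8q + 9 = 7q + 2 ⇒ q = 7/15.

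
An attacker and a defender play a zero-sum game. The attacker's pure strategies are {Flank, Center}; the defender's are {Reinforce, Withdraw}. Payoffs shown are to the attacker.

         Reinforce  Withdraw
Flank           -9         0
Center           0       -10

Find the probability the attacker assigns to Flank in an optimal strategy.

10/19

Row minima: Flank → -9, Center → -10; maximin = -9.
Column maxima: Reinforce → 0, Withdraw → 0; minimax = 0.
-9 ≠ 0, so there is no saddle point; optimal play is mixed.
Let the attacker play Flank with probability p. Expected payoff against Reinforce: (-9)p + 0(1−p) = −9p; against Withdraw: 0p + (-10)(1−p) = 10p − 10.
Setting these equal: −9p = 10p − 10 ⇒ −19p = -10 ⇒ p = 10/19, and the value is (-9)·(10/19) = -90/19.
For the defender: with q = P(Reinforce), equating Flank's and Center's payoffs gives −9q = 10q − 10 ⇒ q = 10/19.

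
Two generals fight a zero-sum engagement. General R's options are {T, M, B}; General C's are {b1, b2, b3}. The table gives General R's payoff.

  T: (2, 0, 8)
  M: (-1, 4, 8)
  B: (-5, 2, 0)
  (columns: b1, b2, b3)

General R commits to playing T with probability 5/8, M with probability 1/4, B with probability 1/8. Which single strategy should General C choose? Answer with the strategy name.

b1

If General C plays b1, General R's expected payoff is (5/8)·2 + (1/4)·(-1) + (1/8)·(-5) = 3/8.
If General C plays b2, General R's expected payoff is (5/8)·0 + (1/4)·4 + (1/8)·2 = 5/4.
If General C plays b3, General R's expected payoff is (5/8)·8 + (1/4)·8 + (1/8)·0 = 7.
General C minimizes General R's payoff; the smallest is 3/8, so the best response is b1.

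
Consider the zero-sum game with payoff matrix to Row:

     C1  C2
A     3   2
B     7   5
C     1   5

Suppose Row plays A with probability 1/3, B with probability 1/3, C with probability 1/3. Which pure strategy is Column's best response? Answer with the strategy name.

If Column plays C1, Row's expected payoff is (1/3)·3 + (1/3)·7 + (1/3)·1 = 11/3.
If Column plays C2, Row's expected payoff is (1/3)·2 + (1/3)·5 + (1/3)·5 = 4.
Column minimizes Row's payoff; the smallest is 11/3, so the best response is C1.

C1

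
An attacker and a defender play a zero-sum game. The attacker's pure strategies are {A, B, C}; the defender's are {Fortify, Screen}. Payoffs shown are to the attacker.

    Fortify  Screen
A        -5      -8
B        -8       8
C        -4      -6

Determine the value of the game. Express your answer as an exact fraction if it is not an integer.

-40/9

Row minima: A → -8, B → -8, C → -6; maximin = -6.
Column maxima: Fortify → -4, Screen → 8; minimax = -4.
-6 ≠ -4, so there is no saddle point; optimal play is mixed.
A is strictly dominated by C, so the attacker never plays it.
On the remaining 2×2 (B, C vs Fortify, Screen):
Let the attacker play B with probability p. Expected payoff against Fortify: (-8)p + (-4)(1−p) = −4p − 4; against Screen: 8p + (-6)(1−p) = 14p − 6.
Setting these equal: −4p − 4 = 14p − 6 ⇒ −18p = -2 ⇒ p = 1/9, and the value is (-4)·(1/9) − 4 = -40/9.
For the defender: with q = P(Fortify), equating B's and C's payoffs gives −16q + 8 = 2q − 6 ⇒ q = 7/9.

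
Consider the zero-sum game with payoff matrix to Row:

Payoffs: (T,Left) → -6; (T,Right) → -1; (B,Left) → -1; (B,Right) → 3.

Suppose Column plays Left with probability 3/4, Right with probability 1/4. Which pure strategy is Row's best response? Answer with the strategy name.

Expected payoff of T: (3/4)·(-6) + (1/4)·(-1) = -19/4.
Expected payoff of B: (3/4)·(-1) + (1/4)·3 = 0.
The largest is 0, so Row's best response is B.

B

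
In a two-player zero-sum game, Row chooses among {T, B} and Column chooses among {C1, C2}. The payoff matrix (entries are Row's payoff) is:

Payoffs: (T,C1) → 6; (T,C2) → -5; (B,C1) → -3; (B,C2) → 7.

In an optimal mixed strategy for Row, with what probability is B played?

Row minima: T → -5, B → -3; maximin = -3.
Column maxima: C1 → 6, C2 → 7; minimax = 6.
-3 ≠ 6, so there is no saddle point; optimal play is mixed.
Let Row play T with probability p. Expected payoff against C1: 6p + (-3)(1−p) = 9p − 3; against C2: (-5)p + 7(1−p) = −12p + 7.
Setting these equal: 9p − 3 = −12p + 7 ⇒ 21p = 10 ⇒ p = 10/21, and the value is (9)·(10/21) − 3 = 9/7.
For Column: with q = P(C1), equating T's and B's payoffs gives 11q − 5 = −10q + 7 ⇒ q = 4/7.

11/21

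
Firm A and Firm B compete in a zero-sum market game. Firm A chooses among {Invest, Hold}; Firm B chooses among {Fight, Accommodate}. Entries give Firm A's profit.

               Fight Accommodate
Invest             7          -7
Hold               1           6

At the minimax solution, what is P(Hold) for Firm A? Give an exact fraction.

Row minima: Invest → -7, Hold → 1; maximin = 1.
Column maxima: Fight → 7, Accommodate → 6; minimax = 6.
1 ≠ 6, so there is no saddle point; optimal play is mixed.
Let Firm A play Invest with probability p. Expected payoff against Fight: 7p + 1(1−p) = 6p + 1; against Accommodate: (-7)p + 6(1−p) = −13p + 6.
Setting these equal: 6p + 1 = −13p + 6 ⇒ 19p = 5 ⇒ p = 5/19, and the value is (6)·(5/19) + 1 = 49/19.
For Firm B: with q = P(Fight), equating Invest's and Hold's payoffs gives 14q − 7 = −5q + 6 ⇒ q = 13/19.

14/19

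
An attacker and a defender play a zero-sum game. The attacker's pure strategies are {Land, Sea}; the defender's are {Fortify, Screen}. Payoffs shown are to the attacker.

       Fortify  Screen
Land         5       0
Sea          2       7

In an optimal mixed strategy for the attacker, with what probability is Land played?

1/2

Row minima: Land → 0, Sea → 2; maximin = 2.
Column maxima: Fortify → 5, Screen → 7; minimax = 5.
2 ≠ 5, so there is no saddle point; optimal play is mixed.
Let the attacker play Land with probability p. Expected payoff against Fortify: 5p + 2(1−p) = 3p + 2; against Screen: 0p + 7(1−p) = −7p + 7.
Setting these equal: 3p + 2 = −7p + 7 ⇒ 10p = 5 ⇒ p = 1/2, and the value is (3)·(1/2) + 2 = 7/2.
For the defender: with q = P(Fortify), equating Land's and Sea's payoffs gives 5q = −5q + 7 ⇒ q = 7/10.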